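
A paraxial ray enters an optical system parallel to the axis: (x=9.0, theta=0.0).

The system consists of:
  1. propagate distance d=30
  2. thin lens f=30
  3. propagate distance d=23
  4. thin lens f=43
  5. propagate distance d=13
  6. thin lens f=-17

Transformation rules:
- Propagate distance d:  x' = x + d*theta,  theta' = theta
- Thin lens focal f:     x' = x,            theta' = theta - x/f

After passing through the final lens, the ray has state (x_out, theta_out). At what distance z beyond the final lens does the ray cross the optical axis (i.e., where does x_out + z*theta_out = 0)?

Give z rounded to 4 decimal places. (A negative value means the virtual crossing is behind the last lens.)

Initial: x=9.0000 theta=0.0000
After 1 (propagate distance d=30): x=9.0000 theta=0.0000
After 2 (thin lens f=30): x=9.0000 theta=-0.3000
After 3 (propagate distance d=23): x=2.1000 theta=-0.3000
After 4 (thin lens f=43): x=2.1000 theta=-15/43 (≈-0.3488)
After 5 (propagate distance d=13): x=-1047/430 (≈-2.4349) theta=-15/43 (≈-0.3488)
After 6 (thin lens f=-17): x=-1047/430 (≈-2.4349) theta=-3597/7310 (≈-0.4921)
z_focus = -x_out/theta_out = -(-1047/430)/(-3597/7310) = -5933/1199 ≈ -4.9483
Rounded to 4 decimal places: z = -4.9483

Answer: -4.9483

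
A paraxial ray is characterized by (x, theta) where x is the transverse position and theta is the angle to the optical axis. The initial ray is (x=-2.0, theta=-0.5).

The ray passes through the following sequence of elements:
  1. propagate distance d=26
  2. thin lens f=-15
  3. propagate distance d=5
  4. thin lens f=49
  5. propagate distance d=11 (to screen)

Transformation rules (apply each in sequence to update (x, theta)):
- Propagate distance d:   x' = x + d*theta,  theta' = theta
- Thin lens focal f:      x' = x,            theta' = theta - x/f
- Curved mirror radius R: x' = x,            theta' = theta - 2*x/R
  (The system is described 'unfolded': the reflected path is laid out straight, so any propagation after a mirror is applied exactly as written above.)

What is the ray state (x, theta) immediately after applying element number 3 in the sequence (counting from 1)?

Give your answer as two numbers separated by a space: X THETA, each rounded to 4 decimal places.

Initial: x=-2.0000 theta=-0.5000
After 1 (propagate distance d=26): x=-15.0000 theta=-0.5000
After 2 (thin lens f=-15): x=-15.0000 theta=-1.5000
After 3 (propagate distance d=5): x=-22.5000 theta=-1.5000
Rounded to 4 decimal places: x = -22.5000, theta = -1.5000

Answer: -22.5000 -1.5000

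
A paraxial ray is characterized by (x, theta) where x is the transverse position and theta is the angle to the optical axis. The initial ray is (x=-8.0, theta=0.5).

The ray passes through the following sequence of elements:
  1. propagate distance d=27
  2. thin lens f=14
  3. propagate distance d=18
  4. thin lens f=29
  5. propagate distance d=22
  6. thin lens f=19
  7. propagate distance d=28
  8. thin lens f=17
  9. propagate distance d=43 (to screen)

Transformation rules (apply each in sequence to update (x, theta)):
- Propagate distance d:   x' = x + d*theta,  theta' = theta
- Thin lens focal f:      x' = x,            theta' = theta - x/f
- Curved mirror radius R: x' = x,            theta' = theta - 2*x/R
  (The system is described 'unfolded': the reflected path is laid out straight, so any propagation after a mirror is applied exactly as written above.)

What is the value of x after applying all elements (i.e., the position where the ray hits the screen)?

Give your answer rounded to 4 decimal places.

Answer: -6.4123

Derivation:
Initial: x=-8.0000 theta=0.5000
After 1 (propagate distance d=27): x=5.5000 theta=0.5000
After 2 (thin lens f=14): x=5.5000 theta=3/28 (≈0.1071)
After 3 (propagate distance d=18): x=52/7 (≈7.4286) theta=3/28 (≈0.1071)
After 4 (thin lens f=29): x=52/7 (≈7.4286) theta=-121/812 (≈-0.1490)
After 5 (propagate distance d=22): x=1685/406 (≈4.1502) theta=-121/812 (≈-0.1490)
After 6 (thin lens f=19): x=1685/406 (≈4.1502) theta=-5669/15428 (≈-0.3674)
After 7 (propagate distance d=28): x=-47351/7714 (≈-6.1383) theta=-5669/15428 (≈-0.3674)
After 8 (thin lens f=17): x=-47351/7714 (≈-6.1383) theta=-1671/262276 (≈-0.0064)
After 9 (propagate distance d=43 (to screen)): x=-1681787/262276 (≈-6.4123) theta=-1671/262276 (≈-0.0064)
Rounded to 4 decimal places: x = -6.4123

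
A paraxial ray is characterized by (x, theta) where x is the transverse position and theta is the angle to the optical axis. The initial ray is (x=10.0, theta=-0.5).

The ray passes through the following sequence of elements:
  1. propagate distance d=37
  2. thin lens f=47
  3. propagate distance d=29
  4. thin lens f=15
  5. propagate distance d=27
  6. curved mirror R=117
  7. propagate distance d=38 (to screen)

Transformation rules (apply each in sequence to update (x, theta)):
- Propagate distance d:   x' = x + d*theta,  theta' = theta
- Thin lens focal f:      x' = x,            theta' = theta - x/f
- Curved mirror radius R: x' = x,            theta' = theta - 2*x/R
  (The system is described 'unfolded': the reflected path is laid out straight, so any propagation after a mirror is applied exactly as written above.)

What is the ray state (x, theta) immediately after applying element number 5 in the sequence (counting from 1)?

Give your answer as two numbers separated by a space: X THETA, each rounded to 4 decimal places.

Answer: 5.5872 0.8645

Derivation:
Initial: x=10.0000 theta=-0.5000
After 1 (propagate distance d=37): x=-8.5000 theta=-0.5000
After 2 (thin lens f=47): x=-8.5000 theta=-15/47 (≈-0.3191)
After 3 (propagate distance d=29): x=-1669/94 (≈-17.7553) theta=-15/47 (≈-0.3191)
After 4 (thin lens f=15): x=-1669/94 (≈-17.7553) theta=1219/1410 (≈0.8645)
After 5 (propagate distance d=27): x=1313/235 (≈5.5872) theta=1219/1410 (≈0.8645)
Rounded to 4 decimal places: x = 5.5872, theta = 0.8645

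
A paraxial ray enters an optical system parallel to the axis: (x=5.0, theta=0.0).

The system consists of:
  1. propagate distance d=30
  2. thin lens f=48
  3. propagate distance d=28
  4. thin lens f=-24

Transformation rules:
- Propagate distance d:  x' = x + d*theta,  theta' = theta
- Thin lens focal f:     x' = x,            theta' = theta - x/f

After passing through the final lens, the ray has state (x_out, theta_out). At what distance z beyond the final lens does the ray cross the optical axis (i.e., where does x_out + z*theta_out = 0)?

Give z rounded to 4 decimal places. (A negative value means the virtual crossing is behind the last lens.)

Answer: 120.0000

Derivation:
Initial: x=5.0000 theta=0.0000
After 1 (propagate distance d=30): x=5.0000 theta=0.0000
After 2 (thin lens f=48): x=5.0000 theta=-5/48 (≈-0.1042)
After 3 (propagate distance d=28): x=25/12 (≈2.0833) theta=-5/48 (≈-0.1042)
After 4 (thin lens f=-24): x=25/12 (≈2.0833) theta=-5/288 (≈-0.0174)
z_focus = -x_out/theta_out = -(25/12)/(-5/288) = 120.0000
Rounded to 4 decimal places: z = 120.0000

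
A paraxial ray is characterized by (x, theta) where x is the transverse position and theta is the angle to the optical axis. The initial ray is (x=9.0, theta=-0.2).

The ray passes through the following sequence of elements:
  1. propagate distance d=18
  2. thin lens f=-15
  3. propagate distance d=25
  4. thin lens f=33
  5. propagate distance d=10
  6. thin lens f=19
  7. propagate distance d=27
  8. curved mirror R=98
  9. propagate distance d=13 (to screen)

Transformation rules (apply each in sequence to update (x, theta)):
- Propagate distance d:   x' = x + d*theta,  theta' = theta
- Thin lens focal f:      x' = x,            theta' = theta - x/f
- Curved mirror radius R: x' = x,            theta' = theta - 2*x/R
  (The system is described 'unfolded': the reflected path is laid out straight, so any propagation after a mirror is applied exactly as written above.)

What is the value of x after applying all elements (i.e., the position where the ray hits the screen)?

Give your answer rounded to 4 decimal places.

Answer: -12.1986

Derivation:
Initial: x=9.0000 theta=-0.2000
After 1 (propagate distance d=18): x=5.4000 theta=-0.2000
After 2 (thin lens f=-15): x=5.4000 theta=0.1600
After 3 (propagate distance d=25): x=9.4000 theta=0.1600
After 4 (thin lens f=33): x=9.4000 theta=-103/825 (≈-0.1248)
After 5 (propagate distance d=10): x=269/33 (≈8.1515) theta=-103/825 (≈-0.1248)
After 6 (thin lens f=19): x=269/33 (≈8.1515) theta=-2894/5225 (≈-0.5539)
After 7 (propagate distance d=27): x=-106639/15675 (≈-6.8031) theta=-2894/5225 (≈-0.5539)
After 8 (curved mirror R=98): x=-106639/15675 (≈-6.8031) theta=-318779/768075 (≈-0.4150)
After 9 (propagate distance d=13 (to screen)): x=-3123146/256025 (≈-12.1986) theta=-318779/768075 (≈-0.4150)
Rounded to 4 decimal places: x = -12.1986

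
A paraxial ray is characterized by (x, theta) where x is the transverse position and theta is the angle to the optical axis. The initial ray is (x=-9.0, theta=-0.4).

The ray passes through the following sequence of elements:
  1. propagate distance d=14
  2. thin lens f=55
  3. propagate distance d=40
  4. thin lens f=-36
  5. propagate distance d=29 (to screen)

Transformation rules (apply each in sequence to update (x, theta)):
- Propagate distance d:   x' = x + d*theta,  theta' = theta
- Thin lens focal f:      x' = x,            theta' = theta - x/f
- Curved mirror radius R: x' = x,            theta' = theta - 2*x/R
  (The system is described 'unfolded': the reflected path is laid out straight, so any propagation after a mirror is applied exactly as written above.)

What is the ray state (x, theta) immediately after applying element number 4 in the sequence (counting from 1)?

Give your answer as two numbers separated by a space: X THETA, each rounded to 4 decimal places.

Initial: x=-9.0000 theta=-0.4000
After 1 (propagate distance d=14): x=-14.6000 theta=-0.4000
After 2 (thin lens f=55): x=-14.6000 theta=-37/275 (≈-0.1345)
After 3 (propagate distance d=40): x=-1099/55 (≈-19.9818) theta=-37/275 (≈-0.1345)
After 4 (thin lens f=-36): x=-1099/55 (≈-19.9818) theta=-6827/9900 (≈-0.6896)
Rounded to 4 decimal places: x = -19.9818, theta = -0.6896

Answer: -19.9818 -0.6896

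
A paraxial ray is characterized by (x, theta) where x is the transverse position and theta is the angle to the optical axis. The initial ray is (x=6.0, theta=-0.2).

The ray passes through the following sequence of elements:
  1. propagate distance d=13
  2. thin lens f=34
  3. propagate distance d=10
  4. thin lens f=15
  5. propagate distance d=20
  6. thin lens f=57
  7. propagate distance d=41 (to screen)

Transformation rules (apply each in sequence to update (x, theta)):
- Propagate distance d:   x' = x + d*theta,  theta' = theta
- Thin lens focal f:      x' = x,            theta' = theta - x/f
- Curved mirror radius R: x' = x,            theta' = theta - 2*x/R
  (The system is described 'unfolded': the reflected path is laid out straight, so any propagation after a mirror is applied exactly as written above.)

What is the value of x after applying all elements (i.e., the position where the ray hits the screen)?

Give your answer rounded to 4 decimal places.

Initial: x=6.0000 theta=-0.2000
After 1 (propagate distance d=13): x=3.4000 theta=-0.2000
After 2 (thin lens f=34): x=3.4000 theta=-0.3000
After 3 (propagate distance d=10): x=0.4000 theta=-0.3000
After 4 (thin lens f=15): x=0.4000 theta=-49/150 (≈-0.3267)
After 5 (propagate distance d=20): x=-92/15 (≈-6.1333) theta=-49/150 (≈-0.3267)
After 6 (thin lens f=57): x=-92/15 (≈-6.1333) theta=-1873/8550 (≈-0.2191)
After 7 (propagate distance d=41 (to screen)): x=-129233/8550 (≈-15.1150) theta=-1873/8550 (≈-0.2191)
Rounded to 4 decimal places: x = -15.1150

Answer: -15.1150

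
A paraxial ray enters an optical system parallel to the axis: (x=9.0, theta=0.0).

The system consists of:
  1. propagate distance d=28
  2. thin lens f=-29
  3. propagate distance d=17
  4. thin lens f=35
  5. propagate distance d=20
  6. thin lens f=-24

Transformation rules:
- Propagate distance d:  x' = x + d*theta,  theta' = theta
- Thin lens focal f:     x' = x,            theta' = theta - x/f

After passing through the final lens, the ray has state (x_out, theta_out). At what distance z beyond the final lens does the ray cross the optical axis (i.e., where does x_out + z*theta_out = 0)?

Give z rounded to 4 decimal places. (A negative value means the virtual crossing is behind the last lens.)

Initial: x=9.0000 theta=0.0000
After 1 (propagate distance d=28): x=9.0000 theta=0.0000
After 2 (thin lens f=-29): x=9.0000 theta=9/29 (≈0.3103)
After 3 (propagate distance d=17): x=414/29 (≈14.2759) theta=9/29 (≈0.3103)
After 4 (thin lens f=35): x=414/29 (≈14.2759) theta=-99/1015 (≈-0.0975)
After 5 (propagate distance d=20): x=2502/203 (≈12.3251) theta=-99/1015 (≈-0.0975)
After 6 (thin lens f=-24): x=2502/203 (≈12.3251) theta=1689/4060 (≈0.4160)
z_focus = -x_out/theta_out = -(2502/203)/(1689/4060) = -16680/563 ≈ -29.6270
Rounded to 4 decimal places: z = -29.6270

Answer: -29.6270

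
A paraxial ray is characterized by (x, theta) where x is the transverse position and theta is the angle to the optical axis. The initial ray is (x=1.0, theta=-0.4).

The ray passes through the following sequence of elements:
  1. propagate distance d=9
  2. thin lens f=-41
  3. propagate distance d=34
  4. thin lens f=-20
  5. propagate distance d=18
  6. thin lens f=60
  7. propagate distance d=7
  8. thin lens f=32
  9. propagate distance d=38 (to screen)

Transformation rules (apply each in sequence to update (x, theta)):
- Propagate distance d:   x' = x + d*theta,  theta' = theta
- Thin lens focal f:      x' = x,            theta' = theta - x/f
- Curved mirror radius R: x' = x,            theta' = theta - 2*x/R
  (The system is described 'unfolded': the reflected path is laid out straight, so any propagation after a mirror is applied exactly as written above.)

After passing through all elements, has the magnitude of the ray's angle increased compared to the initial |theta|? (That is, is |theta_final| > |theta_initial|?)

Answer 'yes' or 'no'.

Answer: yes

Derivation:
Initial: x=1.0000 theta=-0.4000
After 1 (propagate distance d=9): x=-2.6000 theta=-0.4000
After 2 (thin lens f=-41): x=-2.6000 theta=-19/41 (≈-0.4634)
After 3 (propagate distance d=34): x=-3763/205 (≈-18.3561) theta=-19/41 (≈-0.4634)
After 4 (thin lens f=-20): x=-3763/205 (≈-18.3561) theta=-5663/4100 (≈-1.3812)
After 5 (propagate distance d=18): x=-88597/2050 (≈-43.2180) theta=-5663/4100 (≈-1.3812)
After 6 (thin lens f=60): x=-88597/2050 (≈-43.2180) theta=-81293/123000 (≈-0.6609)
After 7 (propagate distance d=7): x=-5884871/123000 (≈-47.8445) theta=-81293/123000 (≈-0.6609)
After 8 (thin lens f=32): x=-5884871/123000 (≈-47.8445) theta=656699/787200 (≈0.8342)
After 9 (propagate distance d=38 (to screen)): x=-31771531/1968000 (≈-16.1441) theta=656699/787200 (≈0.8342)
|theta_initial|=0.4000 |theta_final|=656699/787200 (≈0.8342) -> increased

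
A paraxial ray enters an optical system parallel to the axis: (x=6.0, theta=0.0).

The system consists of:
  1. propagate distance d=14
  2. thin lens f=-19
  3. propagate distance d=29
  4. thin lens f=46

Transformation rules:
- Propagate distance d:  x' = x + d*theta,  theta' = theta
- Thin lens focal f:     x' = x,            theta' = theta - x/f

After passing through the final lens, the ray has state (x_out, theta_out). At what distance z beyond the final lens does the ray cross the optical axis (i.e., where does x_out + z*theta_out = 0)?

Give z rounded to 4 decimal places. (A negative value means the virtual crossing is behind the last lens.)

Answer: 1104.0000

Derivation:
Initial: x=6.0000 theta=0.0000
After 1 (propagate distance d=14): x=6.0000 theta=0.0000
After 2 (thin lens f=-19): x=6.0000 theta=6/19 (≈0.3158)
After 3 (propagate distance d=29): x=288/19 (≈15.1579) theta=6/19 (≈0.3158)
After 4 (thin lens f=46): x=288/19 (≈15.1579) theta=-6/437 (≈-0.0137)
z_focus = -x_out/theta_out = -(288/19)/(-6/437) = 1104.0000
Rounded to 4 decimal places: z = 1104.0000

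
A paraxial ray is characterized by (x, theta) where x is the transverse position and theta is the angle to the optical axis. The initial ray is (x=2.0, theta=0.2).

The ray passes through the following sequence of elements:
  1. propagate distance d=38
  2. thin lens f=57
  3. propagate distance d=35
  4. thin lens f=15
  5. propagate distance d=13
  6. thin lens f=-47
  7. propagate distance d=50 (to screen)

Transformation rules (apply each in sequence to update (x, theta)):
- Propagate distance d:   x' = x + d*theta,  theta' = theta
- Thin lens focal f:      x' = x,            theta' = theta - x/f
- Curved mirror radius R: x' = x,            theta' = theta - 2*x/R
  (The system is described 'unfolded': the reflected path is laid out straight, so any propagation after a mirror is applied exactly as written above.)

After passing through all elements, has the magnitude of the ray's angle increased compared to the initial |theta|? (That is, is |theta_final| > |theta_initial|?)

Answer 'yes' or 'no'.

Initial: x=2.0000 theta=0.2000
After 1 (propagate distance d=38): x=9.6000 theta=0.2000
After 2 (thin lens f=57): x=9.6000 theta=3/95 (≈0.0316)
After 3 (propagate distance d=35): x=1017/95 (≈10.7053) theta=3/95 (≈0.0316)
After 4 (thin lens f=15): x=1017/95 (≈10.7053) theta=-324/475 (≈-0.6821)
After 5 (propagate distance d=13): x=873/475 (≈1.8379) theta=-324/475 (≈-0.6821)
After 6 (thin lens f=-47): x=873/475 (≈1.8379) theta=-2871/4465 (≈-0.6430)
After 7 (propagate distance d=50 (to screen)): x=-676719/22325 (≈-30.3122) theta=-2871/4465 (≈-0.6430)
|theta_initial|=0.2000 |theta_final|=2871/4465 (≈0.6430) -> increased

Answer: yes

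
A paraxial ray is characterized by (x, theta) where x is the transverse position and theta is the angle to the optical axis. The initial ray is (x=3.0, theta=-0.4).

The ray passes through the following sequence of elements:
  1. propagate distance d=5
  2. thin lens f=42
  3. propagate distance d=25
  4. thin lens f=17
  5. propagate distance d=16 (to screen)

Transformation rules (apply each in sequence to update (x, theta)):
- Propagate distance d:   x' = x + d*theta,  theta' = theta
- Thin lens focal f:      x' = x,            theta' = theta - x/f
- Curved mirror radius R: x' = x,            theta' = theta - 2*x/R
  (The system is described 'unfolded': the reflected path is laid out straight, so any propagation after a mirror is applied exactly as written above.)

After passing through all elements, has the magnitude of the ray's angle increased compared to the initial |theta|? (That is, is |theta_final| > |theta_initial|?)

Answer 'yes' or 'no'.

Answer: no

Derivation:
Initial: x=3.0000 theta=-0.4000
After 1 (propagate distance d=5): x=1.0000 theta=-0.4000
After 2 (thin lens f=42): x=1.0000 theta=-89/210 (≈-0.4238)
After 3 (propagate distance d=25): x=-403/42 (≈-9.5952) theta=-89/210 (≈-0.4238)
After 4 (thin lens f=17): x=-403/42 (≈-9.5952) theta=251/1785 (≈0.1406)
After 5 (propagate distance d=16 (to screen)): x=-8741/1190 (≈-7.3454) theta=251/1785 (≈0.1406)
|theta_initial|=0.4000 |theta_final|=251/1785 (≈0.1406) -> not increased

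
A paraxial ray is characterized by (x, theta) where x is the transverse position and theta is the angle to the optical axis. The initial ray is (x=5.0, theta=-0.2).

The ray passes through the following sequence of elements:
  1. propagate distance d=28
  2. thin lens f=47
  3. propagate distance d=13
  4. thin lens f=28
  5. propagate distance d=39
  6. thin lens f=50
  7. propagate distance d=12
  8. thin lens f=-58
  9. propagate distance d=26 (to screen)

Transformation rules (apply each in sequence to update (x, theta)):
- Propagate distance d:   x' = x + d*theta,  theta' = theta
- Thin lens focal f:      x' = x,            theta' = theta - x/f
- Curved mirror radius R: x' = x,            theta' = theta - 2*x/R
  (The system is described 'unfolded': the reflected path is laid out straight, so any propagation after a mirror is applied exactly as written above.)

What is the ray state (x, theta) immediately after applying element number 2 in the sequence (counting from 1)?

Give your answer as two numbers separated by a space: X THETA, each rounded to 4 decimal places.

Initial: x=5.0000 theta=-0.2000
After 1 (propagate distance d=28): x=-0.6000 theta=-0.2000
After 2 (thin lens f=47): x=-0.6000 theta=-44/235 (≈-0.1872)
Rounded to 4 decimal places: x = -0.6000, theta = -0.1872

Answer: -0.6000 -0.1872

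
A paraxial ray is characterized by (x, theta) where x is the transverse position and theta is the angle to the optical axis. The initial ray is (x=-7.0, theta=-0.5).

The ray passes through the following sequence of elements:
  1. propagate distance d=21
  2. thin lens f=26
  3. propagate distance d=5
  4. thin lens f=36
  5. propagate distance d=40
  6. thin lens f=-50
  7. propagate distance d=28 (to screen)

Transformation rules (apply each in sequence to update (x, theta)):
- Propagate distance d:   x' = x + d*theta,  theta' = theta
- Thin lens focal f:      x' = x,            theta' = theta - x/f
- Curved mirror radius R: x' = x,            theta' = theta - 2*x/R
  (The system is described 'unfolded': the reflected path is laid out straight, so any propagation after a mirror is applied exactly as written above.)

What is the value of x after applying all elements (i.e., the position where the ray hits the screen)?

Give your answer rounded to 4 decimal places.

Answer: 31.4675

Derivation:
Initial: x=-7.0000 theta=-0.5000
After 1 (propagate distance d=21): x=-17.5000 theta=-0.5000
After 2 (thin lens f=26): x=-17.5000 theta=9/52 (≈0.1731)
After 3 (propagate distance d=5): x=-865/52 (≈-16.6346) theta=9/52 (≈0.1731)
After 4 (thin lens f=36): x=-865/52 (≈-16.6346) theta=1189/1872 (≈0.6351)
After 5 (propagate distance d=40): x=4105/468 (≈8.7714) theta=1189/1872 (≈0.6351)
After 6 (thin lens f=-50): x=4105/468 (≈8.7714) theta=843/1040 (≈0.8106)
After 7 (propagate distance d=28 (to screen)): x=36817/1170 (≈31.4675) theta=843/1040 (≈0.8106)
Rounded to 4 decimal places: x = 31.4675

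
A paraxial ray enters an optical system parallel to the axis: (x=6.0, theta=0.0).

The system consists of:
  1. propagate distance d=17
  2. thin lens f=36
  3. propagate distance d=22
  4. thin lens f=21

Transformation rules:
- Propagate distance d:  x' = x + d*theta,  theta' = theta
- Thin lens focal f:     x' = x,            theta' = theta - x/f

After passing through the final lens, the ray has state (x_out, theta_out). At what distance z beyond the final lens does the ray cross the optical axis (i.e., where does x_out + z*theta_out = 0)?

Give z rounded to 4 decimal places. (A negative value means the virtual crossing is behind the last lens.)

Answer: 8.4000

Derivation:
Initial: x=6.0000 theta=0.0000
After 1 (propagate distance d=17): x=6.0000 theta=0.0000
After 2 (thin lens f=36): x=6.0000 theta=-1/6 (≈-0.1667)
After 3 (propagate distance d=22): x=7/3 (≈2.3333) theta=-1/6 (≈-0.1667)
After 4 (thin lens f=21): x=7/3 (≈2.3333) theta=-5/18 (≈-0.2778)
z_focus = -x_out/theta_out = -(7/3)/(-5/18) = 8.4000
Rounded to 4 decimal places: z = 8.4000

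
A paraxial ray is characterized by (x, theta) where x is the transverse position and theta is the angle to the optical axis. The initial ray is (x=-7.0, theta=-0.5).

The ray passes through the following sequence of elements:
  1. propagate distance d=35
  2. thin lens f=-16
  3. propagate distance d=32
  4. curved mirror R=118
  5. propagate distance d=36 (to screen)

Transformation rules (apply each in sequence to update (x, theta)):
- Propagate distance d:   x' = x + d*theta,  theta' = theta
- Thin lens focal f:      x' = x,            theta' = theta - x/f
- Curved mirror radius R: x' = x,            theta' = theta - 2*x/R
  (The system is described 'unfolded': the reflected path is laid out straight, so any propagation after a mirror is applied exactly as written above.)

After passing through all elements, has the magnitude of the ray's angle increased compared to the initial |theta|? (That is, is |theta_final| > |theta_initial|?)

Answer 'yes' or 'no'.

Initial: x=-7.0000 theta=-0.5000
After 1 (propagate distance d=35): x=-24.5000 theta=-0.5000
After 2 (thin lens f=-16): x=-24.5000 theta=-65/32 (≈-2.0313)
After 3 (propagate distance d=32): x=-89.5000 theta=-65/32 (≈-2.0313)
After 4 (curved mirror R=118): x=-89.5000 theta=-971/1888 (≈-0.5143)
After 5 (propagate distance d=36 (to screen)): x=-50983/472 (≈-108.0148) theta=-971/1888 (≈-0.5143)
|theta_initial|=0.5000 |theta_final|=971/1888 (≈0.5143) -> increased

Answer: yes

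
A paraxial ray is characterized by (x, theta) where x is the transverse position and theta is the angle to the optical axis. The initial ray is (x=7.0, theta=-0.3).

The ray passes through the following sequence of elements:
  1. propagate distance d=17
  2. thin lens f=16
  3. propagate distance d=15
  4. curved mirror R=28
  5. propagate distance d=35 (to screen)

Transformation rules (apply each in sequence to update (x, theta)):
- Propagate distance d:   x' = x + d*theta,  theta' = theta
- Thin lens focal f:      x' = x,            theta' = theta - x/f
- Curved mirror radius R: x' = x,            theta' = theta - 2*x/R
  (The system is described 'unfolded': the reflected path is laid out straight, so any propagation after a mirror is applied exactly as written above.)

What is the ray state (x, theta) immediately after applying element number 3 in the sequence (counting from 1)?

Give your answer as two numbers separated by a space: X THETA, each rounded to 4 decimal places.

Initial: x=7.0000 theta=-0.3000
After 1 (propagate distance d=17): x=1.9000 theta=-0.3000
After 2 (thin lens f=16): x=1.9000 theta=-67/160 (≈-0.4188)
After 3 (propagate distance d=15): x=-701/160 (≈-4.3813) theta=-67/160 (≈-0.4188)
Rounded to 4 decimal places: x = -4.3813, theta = -0.4188

Answer: -4.3813 -0.4188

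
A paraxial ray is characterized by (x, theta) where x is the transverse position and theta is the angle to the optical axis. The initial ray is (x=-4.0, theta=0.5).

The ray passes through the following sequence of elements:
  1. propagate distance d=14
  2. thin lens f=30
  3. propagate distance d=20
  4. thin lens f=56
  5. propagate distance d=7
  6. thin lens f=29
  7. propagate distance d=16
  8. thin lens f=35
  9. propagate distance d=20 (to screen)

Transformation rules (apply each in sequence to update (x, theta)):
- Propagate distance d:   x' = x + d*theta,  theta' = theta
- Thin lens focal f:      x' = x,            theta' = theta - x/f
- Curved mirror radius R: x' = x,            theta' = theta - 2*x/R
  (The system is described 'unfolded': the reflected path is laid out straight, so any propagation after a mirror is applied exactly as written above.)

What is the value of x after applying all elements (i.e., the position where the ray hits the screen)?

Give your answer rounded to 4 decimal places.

Initial: x=-4.0000 theta=0.5000
After 1 (propagate distance d=14): x=3.0000 theta=0.5000
After 2 (thin lens f=30): x=3.0000 theta=0.4000
After 3 (propagate distance d=20): x=11.0000 theta=0.4000
After 4 (thin lens f=56): x=11.0000 theta=57/280 (≈0.2036)
After 5 (propagate distance d=7): x=12.4250 theta=57/280 (≈0.2036)
After 6 (thin lens f=29): x=12.4250 theta=-913/4060 (≈-0.2249)
After 7 (propagate distance d=16): x=14335/1624 (≈8.8270) theta=-913/4060 (≈-0.2249)
After 8 (thin lens f=35): x=14335/1624 (≈8.8270) theta=-27117/56840 (≈-0.4771)
After 9 (propagate distance d=20 (to screen)): x=-8123/11368 (≈-0.7145) theta=-27117/56840 (≈-0.4771)
Rounded to 4 decimal places: x = -0.7145

Answer: -0.7145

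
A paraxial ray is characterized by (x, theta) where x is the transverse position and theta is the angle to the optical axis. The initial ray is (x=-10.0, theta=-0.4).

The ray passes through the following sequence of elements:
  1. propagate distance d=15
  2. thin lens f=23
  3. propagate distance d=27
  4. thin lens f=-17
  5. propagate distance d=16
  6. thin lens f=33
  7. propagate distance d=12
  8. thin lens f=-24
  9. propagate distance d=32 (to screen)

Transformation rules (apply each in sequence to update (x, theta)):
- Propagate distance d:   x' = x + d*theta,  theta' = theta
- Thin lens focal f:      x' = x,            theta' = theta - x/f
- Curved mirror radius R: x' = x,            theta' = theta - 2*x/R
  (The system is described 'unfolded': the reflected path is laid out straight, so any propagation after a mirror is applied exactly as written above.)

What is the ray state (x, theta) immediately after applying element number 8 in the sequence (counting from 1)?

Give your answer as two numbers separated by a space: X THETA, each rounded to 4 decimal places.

Answer: -9.0051 -0.2229

Derivation:
Initial: x=-10.0000 theta=-0.4000
After 1 (propagate distance d=15): x=-16.0000 theta=-0.4000
After 2 (thin lens f=23): x=-16.0000 theta=34/115 (≈0.2957)
After 3 (propagate distance d=27): x=-922/115 (≈-8.0174) theta=34/115 (≈0.2957)
After 4 (thin lens f=-17): x=-922/115 (≈-8.0174) theta=-344/1955 (≈-0.1760)
After 5 (propagate distance d=16): x=-21178/1955 (≈-10.8327) theta=-344/1955 (≈-0.1760)
After 6 (thin lens f=33): x=-21178/1955 (≈-10.8327) theta=578/3795 (≈0.1523)
After 7 (propagate distance d=12): x=-193654/21505 (≈-9.0051) theta=578/3795 (≈0.1523)
After 8 (thin lens f=-24): x=-193654/21505 (≈-9.0051) theta=-2501/11220 (≈-0.2229)
Rounded to 4 decimal places: x = -9.0051, theta = -0.2229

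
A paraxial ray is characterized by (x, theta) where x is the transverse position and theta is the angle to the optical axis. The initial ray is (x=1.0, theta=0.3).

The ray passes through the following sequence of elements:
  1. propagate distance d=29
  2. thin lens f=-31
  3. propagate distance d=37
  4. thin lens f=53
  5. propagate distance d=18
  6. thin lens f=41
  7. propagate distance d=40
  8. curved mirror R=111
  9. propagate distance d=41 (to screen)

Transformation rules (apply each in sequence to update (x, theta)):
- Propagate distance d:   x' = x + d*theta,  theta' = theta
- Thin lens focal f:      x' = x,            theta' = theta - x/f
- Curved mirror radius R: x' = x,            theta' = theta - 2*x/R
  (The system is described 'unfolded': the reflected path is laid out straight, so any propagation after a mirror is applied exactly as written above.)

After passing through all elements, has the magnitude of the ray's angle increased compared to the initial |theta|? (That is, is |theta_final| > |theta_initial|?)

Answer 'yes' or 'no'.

Initial: x=1.0000 theta=0.3000
After 1 (propagate distance d=29): x=9.7000 theta=0.3000
After 2 (thin lens f=-31): x=9.7000 theta=19/31 (≈0.6129)
After 3 (propagate distance d=37): x=10037/310 (≈32.3774) theta=19/31 (≈0.6129)
After 4 (thin lens f=53): x=10037/310 (≈32.3774) theta=33/16430 (≈0.0020)
After 5 (propagate distance d=18): x=106511/3286 (≈32.4136) theta=33/16430 (≈0.0020)
After 6 (thin lens f=41): x=106511/3286 (≈32.4136) theta=-265601/336815 (≈-0.7886)
After 7 (propagate distance d=40): x=3785/4346 (≈0.8709) theta=-265601/336815 (≈-0.7886)
After 8 (curved mirror R=111): x=3785/4346 (≈0.8709) theta=-30068386/37386465 (≈-0.8043)
After 9 (propagate distance d=41 (to screen)): x=-2400486727/74772930 (≈-32.1037) theta=-30068386/37386465 (≈-0.8043)
|theta_initial|=0.3000 |theta_final|=30068386/37386465 (≈0.8043) -> increased

Answer: yes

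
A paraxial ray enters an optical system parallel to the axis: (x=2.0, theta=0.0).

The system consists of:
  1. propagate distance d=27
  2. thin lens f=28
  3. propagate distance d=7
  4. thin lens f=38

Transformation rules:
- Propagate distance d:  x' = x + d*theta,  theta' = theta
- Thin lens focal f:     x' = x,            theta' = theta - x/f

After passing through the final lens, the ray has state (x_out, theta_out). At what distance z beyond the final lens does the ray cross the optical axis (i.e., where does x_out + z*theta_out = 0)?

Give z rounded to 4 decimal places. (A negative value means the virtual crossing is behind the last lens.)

Initial: x=2.0000 theta=0.0000
After 1 (propagate distance d=27): x=2.0000 theta=0.0000
After 2 (thin lens f=28): x=2.0000 theta=-1/14 (≈-0.0714)
After 3 (propagate distance d=7): x=1.5000 theta=-1/14 (≈-0.0714)
After 4 (thin lens f=38): x=1.5000 theta=-59/532 (≈-0.1109)
z_focus = -x_out/theta_out = -(1.5000)/(-59/532) = 798/59 ≈ 13.5254
Rounded to 4 decimal places: z = 13.5254

Answer: 13.5254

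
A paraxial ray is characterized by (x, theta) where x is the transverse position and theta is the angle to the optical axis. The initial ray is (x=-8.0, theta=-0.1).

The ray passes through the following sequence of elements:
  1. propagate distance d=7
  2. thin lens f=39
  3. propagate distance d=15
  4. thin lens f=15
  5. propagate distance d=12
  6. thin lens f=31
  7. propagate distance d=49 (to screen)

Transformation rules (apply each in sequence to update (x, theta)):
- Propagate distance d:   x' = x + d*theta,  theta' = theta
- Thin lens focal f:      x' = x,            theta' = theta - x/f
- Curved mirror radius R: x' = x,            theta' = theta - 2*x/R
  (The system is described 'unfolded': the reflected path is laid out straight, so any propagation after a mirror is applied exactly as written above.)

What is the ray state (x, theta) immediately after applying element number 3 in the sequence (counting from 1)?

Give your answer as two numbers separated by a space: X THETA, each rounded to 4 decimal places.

Answer: -6.8538 0.1231

Derivation:
Initial: x=-8.0000 theta=-0.1000
After 1 (propagate distance d=7): x=-8.7000 theta=-0.1000
After 2 (thin lens f=39): x=-8.7000 theta=8/65 (≈0.1231)
After 3 (propagate distance d=15): x=-891/130 (≈-6.8538) theta=8/65 (≈0.1231)
Rounded to 4 decimal places: x = -6.8538, theta = 0.1231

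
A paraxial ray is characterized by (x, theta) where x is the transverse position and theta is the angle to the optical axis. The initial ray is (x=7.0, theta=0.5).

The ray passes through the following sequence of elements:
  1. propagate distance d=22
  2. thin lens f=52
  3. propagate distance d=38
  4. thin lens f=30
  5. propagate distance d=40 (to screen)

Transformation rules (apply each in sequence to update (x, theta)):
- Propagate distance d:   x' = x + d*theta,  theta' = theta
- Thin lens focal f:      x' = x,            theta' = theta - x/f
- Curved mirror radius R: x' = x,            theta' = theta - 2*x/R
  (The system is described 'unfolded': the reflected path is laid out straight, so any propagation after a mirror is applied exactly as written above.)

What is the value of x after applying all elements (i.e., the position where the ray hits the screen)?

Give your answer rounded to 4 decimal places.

Initial: x=7.0000 theta=0.5000
After 1 (propagate distance d=22): x=18.0000 theta=0.5000
After 2 (thin lens f=52): x=18.0000 theta=2/13 (≈0.1538)
After 3 (propagate distance d=38): x=310/13 (≈23.8462) theta=2/13 (≈0.1538)
After 4 (thin lens f=30): x=310/13 (≈23.8462) theta=-25/39 (≈-0.6410)
After 5 (propagate distance d=40 (to screen)): x=-70/39 (≈-1.7949) theta=-25/39 (≈-0.6410)
Rounded to 4 decimal places: x = -1.7949

Answer: -1.7949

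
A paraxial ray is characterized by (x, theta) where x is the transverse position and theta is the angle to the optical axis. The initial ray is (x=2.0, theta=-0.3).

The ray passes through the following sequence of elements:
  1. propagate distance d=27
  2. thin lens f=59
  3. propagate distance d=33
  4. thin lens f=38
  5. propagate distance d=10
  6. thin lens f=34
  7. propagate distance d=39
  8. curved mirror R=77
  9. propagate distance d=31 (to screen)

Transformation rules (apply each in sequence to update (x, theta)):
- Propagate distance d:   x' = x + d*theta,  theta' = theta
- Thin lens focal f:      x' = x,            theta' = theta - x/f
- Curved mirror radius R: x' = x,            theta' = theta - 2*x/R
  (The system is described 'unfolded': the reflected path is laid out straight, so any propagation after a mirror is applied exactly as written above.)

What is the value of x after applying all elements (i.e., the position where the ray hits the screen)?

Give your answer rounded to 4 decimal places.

Initial: x=2.0000 theta=-0.3000
After 1 (propagate distance d=27): x=-6.1000 theta=-0.3000
After 2 (thin lens f=59): x=-6.1000 theta=-58/295 (≈-0.1966)
After 3 (propagate distance d=33): x=-7427/590 (≈-12.5881) theta=-58/295 (≈-0.1966)
After 4 (thin lens f=38): x=-7427/590 (≈-12.5881) theta=3019/22420 (≈0.1347)
After 5 (propagate distance d=10): x=-63009/5605 (≈-11.2416) theta=3019/22420 (≈0.1347)
After 6 (thin lens f=34): x=-63009/5605 (≈-11.2416) theta=177341/381140 (≈0.4653)
After 7 (propagate distance d=39): x=2631687/381140 (≈6.9048) theta=177341/381140 (≈0.4653)
After 8 (curved mirror R=77): x=2631687/381140 (≈6.9048) theta=8391883/29347780 (≈0.2859)
After 9 (propagate distance d=31 (to screen)): x=115697068/7336945 (≈15.7691) theta=8391883/29347780 (≈0.2859)
Rounded to 4 decimal places: x = 15.7691

Answer: 15.7691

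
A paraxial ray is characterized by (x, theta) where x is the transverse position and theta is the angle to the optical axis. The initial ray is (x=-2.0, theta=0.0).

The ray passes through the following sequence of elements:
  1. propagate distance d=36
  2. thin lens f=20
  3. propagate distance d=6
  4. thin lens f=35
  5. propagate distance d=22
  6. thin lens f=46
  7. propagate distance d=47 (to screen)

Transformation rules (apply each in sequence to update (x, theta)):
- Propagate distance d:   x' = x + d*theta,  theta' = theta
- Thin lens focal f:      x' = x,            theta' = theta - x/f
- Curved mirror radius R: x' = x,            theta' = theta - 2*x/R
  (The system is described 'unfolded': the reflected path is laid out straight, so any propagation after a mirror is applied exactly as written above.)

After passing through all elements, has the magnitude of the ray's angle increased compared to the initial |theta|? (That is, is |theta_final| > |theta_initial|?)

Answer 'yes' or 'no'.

Answer: yes

Derivation:
Initial: x=-2.0000 theta=0.0000
After 1 (propagate distance d=36): x=-2.0000 theta=0.0000
After 2 (thin lens f=20): x=-2.0000 theta=0.1000
After 3 (propagate distance d=6): x=-1.4000 theta=0.1000
After 4 (thin lens f=35): x=-1.4000 theta=0.1400
After 5 (propagate distance d=22): x=1.6800 theta=0.1400
After 6 (thin lens f=46): x=1.6800 theta=119/1150 (≈0.1035)
After 7 (propagate distance d=47 (to screen)): x=301/46 (≈6.5435) theta=119/1150 (≈0.1035)
|theta_initial|=0.0000 |theta_final|=119/1150 (≈0.1035) -> increased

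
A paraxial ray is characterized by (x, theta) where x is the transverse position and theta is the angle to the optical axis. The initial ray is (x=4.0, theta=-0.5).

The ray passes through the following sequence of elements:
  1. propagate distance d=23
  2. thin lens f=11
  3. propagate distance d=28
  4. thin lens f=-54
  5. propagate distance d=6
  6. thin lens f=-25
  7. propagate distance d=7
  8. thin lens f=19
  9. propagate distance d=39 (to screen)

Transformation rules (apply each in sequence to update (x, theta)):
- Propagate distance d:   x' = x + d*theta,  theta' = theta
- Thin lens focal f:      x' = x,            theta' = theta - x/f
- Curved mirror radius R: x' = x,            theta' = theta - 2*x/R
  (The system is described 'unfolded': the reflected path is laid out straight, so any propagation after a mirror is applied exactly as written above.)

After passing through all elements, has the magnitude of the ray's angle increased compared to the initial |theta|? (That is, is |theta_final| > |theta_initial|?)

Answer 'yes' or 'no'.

Answer: no

Derivation:
Initial: x=4.0000 theta=-0.5000
After 1 (propagate distance d=23): x=-7.5000 theta=-0.5000
After 2 (thin lens f=11): x=-7.5000 theta=2/11 (≈0.1818)
After 3 (propagate distance d=28): x=-53/22 (≈-2.4091) theta=2/11 (≈0.1818)
After 4 (thin lens f=-54): x=-53/22 (≈-2.4091) theta=163/1188 (≈0.1372)
After 5 (propagate distance d=6): x=-157/99 (≈-1.5859) theta=163/1188 (≈0.1372)
After 6 (thin lens f=-25): x=-157/99 (≈-1.5859) theta=2191/29700 (≈0.0738)
After 7 (propagate distance d=7): x=-31763/29700 (≈-1.0695) theta=2191/29700 (≈0.0738)
After 8 (thin lens f=19): x=-31763/29700 (≈-1.0695) theta=556/4275 (≈0.1301)
After 9 (propagate distance d=39 (to screen)): x=2258791/564300 (≈4.0028) theta=556/4275 (≈0.1301)
|theta_initial|=0.5000 |theta_final|=556/4275 (≈0.1301) -> not increased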